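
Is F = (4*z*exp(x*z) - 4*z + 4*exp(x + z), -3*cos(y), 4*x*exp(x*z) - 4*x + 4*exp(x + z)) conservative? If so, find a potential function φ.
Yes, F is conservative. φ = -4*x*z + 4*exp(x*z) + 4*exp(x + z) - 3*sin(y)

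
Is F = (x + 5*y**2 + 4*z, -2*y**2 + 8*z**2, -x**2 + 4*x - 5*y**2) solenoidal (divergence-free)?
No, ∇·F = 1 - 4*y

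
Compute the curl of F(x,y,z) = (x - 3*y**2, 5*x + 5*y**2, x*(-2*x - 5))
(0, 4*x + 5, 6*y + 5)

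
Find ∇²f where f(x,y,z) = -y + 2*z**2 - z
4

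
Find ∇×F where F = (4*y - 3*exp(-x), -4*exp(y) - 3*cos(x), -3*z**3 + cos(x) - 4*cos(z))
(0, sin(x), 3*sin(x) - 4)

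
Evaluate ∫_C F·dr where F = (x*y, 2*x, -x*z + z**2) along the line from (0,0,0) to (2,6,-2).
44/3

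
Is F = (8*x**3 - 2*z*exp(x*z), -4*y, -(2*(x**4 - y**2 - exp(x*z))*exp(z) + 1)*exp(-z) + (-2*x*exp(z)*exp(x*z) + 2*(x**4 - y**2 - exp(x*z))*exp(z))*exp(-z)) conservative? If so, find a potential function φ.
Yes, F is conservative. φ = (2*(x**4 - y**2 - exp(x*z))*exp(z) + 1)*exp(-z)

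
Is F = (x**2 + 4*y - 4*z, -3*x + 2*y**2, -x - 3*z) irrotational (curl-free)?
No, ∇×F = (0, -3, -7)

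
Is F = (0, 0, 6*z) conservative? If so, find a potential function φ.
Yes, F is conservative. φ = 3*z**2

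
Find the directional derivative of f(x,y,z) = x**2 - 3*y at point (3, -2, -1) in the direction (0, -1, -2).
3*sqrt(5)/5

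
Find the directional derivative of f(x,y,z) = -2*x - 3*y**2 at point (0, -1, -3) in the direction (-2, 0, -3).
4*sqrt(13)/13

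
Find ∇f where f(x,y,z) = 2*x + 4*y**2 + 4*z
(2, 8*y, 4)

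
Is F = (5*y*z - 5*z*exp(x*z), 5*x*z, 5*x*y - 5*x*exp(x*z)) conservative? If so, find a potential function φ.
Yes, F is conservative. φ = 5*x*y*z - 5*exp(x*z)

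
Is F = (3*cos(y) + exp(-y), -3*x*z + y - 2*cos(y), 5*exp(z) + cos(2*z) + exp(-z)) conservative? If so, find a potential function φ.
No, ∇×F = (3*x, 0, -3*z + 3*sin(y) + exp(-y)) ≠ 0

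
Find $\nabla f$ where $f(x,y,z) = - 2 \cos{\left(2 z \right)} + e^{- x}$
(-exp(-x), 0, 4*sin(2*z))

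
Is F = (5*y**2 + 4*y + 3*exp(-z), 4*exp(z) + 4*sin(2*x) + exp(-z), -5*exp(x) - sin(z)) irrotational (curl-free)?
No, ∇×F = (-4*exp(z) + exp(-z), 5*exp(x) - 3*exp(-z), -10*y + 8*cos(2*x) - 4)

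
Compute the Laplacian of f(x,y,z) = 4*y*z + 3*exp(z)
3*exp(z)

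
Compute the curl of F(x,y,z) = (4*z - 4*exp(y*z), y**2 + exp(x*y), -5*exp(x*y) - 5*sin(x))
(-5*x*exp(x*y), 5*y*exp(x*y) - 4*y*exp(y*z) + 5*cos(x) + 4, y*exp(x*y) + 4*z*exp(y*z))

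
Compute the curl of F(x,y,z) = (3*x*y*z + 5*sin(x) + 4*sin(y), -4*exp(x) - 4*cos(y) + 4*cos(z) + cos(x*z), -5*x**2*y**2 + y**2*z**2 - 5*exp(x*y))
(-10*x**2*y - 5*x*exp(x*y) + x*sin(x*z) + 2*y*z**2 + 4*sin(z), y*(10*x*y + 3*x + 5*exp(x*y)), -3*x*z - z*sin(x*z) - 4*exp(x) - 4*cos(y))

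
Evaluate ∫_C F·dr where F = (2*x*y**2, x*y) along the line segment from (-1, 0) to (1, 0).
0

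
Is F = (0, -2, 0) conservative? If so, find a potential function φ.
Yes, F is conservative. φ = -2*y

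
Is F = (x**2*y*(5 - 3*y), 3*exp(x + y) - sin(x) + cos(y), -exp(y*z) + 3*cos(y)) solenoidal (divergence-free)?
No, ∇·F = -2*x*y*(3*y - 5) - y*exp(y*z) + 3*exp(x + y) - sin(y)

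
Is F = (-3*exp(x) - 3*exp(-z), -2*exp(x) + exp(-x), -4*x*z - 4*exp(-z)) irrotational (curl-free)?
No, ∇×F = (0, 4*z + 3*exp(-z), -sinh(x) - 3*cosh(x))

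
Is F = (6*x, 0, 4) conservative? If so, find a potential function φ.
Yes, F is conservative. φ = 3*x**2 + 4*z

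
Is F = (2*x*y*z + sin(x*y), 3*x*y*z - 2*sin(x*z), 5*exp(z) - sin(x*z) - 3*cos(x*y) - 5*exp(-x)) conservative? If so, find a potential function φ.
No, ∇×F = (x*(-3*y + 3*sin(x*y) + 2*cos(x*z)), 2*x*y - 3*y*sin(x*y) + z*cos(x*z) - 5*exp(-x), -2*x*z - x*cos(x*y) + 3*y*z - 2*z*cos(x*z)) ≠ 0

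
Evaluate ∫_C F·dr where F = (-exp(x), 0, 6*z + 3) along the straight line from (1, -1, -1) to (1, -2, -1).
0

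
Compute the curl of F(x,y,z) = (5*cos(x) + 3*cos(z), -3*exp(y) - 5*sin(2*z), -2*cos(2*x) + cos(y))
(-sin(y) + 10*cos(2*z), -4*sin(2*x) - 3*sin(z), 0)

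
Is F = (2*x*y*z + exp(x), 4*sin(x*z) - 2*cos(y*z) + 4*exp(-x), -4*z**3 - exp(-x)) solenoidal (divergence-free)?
No, ∇·F = 2*y*z - 12*z**2 + 2*z*sin(y*z) + exp(x)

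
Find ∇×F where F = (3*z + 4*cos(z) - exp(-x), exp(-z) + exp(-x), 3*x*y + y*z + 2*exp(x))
(3*x + z + exp(-z), -3*y - 2*exp(x) - 4*sin(z) + 3, -exp(-x))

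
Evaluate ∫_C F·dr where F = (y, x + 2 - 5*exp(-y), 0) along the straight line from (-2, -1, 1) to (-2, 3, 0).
5*(1 - exp(4))*exp(-3)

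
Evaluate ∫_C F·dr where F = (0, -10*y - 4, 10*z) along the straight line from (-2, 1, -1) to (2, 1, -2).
15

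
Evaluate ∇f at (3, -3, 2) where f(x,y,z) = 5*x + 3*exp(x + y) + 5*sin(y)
(8, 5*cos(3) + 3, 0)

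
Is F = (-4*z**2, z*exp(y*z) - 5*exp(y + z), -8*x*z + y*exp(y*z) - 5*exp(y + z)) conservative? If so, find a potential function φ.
Yes, F is conservative. φ = -4*x*z**2 + exp(y*z) - 5*exp(y + z)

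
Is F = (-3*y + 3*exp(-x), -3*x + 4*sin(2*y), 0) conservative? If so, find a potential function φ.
Yes, F is conservative. φ = -3*x*y - 2*cos(2*y) - 3*exp(-x)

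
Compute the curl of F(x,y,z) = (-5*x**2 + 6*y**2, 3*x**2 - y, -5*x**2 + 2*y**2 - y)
(4*y - 1, 10*x, 6*x - 12*y)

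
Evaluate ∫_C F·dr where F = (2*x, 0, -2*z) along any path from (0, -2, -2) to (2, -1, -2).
4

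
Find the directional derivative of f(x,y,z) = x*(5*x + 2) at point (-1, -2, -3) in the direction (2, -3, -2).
-16*sqrt(17)/17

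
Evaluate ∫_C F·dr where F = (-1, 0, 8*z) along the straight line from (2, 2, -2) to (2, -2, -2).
0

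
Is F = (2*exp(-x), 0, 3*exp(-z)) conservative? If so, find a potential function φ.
Yes, F is conservative. φ = -3*exp(-z) - 2*exp(-x)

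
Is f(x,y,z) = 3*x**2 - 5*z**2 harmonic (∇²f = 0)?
No, ∇²f = -4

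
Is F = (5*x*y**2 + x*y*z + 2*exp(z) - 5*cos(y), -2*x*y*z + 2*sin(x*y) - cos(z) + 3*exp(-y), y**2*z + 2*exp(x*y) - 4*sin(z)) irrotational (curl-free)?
No, ∇×F = (2*x*y + 2*x*exp(x*y) + 2*y*z - sin(z), x*y - 2*y*exp(x*y) + 2*exp(z), -10*x*y - x*z - 2*y*z + 2*y*cos(x*y) - 5*sin(y))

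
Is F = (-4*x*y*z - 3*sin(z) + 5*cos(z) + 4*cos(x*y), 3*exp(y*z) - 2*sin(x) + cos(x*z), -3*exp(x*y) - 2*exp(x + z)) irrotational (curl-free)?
No, ∇×F = (-3*x*exp(x*y) + x*sin(x*z) - 3*y*exp(y*z), -4*x*y + 3*y*exp(x*y) + 2*exp(x + z) - 5*sin(z) - 3*cos(z), 4*x*z + 4*x*sin(x*y) - z*sin(x*z) - 2*cos(x))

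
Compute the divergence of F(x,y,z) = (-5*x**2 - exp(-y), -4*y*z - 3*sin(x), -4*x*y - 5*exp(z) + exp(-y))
-10*x - 4*z - 5*exp(z)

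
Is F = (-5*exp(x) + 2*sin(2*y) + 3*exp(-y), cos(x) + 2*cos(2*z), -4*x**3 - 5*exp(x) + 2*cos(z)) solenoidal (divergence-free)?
No, ∇·F = -5*exp(x) - 2*sin(z)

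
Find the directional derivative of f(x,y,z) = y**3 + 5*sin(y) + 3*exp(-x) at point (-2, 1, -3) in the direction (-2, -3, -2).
3*sqrt(17)*(-3 - 5*cos(1) + 2*exp(2))/17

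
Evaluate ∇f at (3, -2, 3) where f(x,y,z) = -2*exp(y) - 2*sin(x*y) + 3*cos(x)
(-3*sin(3) + 4*cos(6), -6*cos(6) - 2*exp(-2), 0)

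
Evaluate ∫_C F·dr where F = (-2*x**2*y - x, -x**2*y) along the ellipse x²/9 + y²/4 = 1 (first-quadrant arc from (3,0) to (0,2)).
-9/2 + 27*pi/4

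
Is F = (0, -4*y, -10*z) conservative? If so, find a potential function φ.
Yes, F is conservative. φ = -2*y**2 - 5*z**2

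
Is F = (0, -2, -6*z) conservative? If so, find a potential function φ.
Yes, F is conservative. φ = -2*y - 3*z**2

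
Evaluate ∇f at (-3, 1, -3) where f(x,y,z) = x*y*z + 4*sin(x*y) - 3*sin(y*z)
(4*cos(3) - 3, 9 - 3*cos(3), -3 - 3*cos(3))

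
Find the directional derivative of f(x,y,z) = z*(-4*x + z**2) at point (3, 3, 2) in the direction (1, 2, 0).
-8*sqrt(5)/5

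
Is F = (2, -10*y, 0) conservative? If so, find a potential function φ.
Yes, F is conservative. φ = 2*x - 5*y**2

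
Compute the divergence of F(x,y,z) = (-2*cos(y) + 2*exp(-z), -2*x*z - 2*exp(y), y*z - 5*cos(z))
y - 2*exp(y) + 5*sin(z)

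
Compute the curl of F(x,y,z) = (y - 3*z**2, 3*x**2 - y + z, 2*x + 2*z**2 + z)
(-1, -6*z - 2, 6*x - 1)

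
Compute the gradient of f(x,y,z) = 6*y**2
(0, 12*y, 0)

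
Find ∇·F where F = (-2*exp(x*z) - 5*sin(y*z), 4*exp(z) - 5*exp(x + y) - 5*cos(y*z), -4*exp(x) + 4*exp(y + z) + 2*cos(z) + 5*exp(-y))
-2*z*exp(x*z) + 5*z*sin(y*z) - 5*exp(x + y) + 4*exp(y + z) - 2*sin(z)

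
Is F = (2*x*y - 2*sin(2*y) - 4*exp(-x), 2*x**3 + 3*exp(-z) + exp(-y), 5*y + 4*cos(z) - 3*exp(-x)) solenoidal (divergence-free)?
No, ∇·F = 2*y - 4*sin(z) - exp(-y) + 4*exp(-x)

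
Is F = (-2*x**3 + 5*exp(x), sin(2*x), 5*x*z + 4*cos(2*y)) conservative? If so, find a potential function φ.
No, ∇×F = (-8*sin(2*y), -5*z, 2*cos(2*x)) ≠ 0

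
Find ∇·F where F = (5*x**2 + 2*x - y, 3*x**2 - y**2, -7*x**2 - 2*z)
10*x - 2*y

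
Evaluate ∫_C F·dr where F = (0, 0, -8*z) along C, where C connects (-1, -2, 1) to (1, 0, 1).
0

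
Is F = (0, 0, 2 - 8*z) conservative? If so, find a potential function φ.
Yes, F is conservative. φ = 2*z*(1 - 2*z)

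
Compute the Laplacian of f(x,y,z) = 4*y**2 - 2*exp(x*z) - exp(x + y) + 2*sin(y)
-2*x**2*exp(x*z) - 2*z**2*exp(x*z) - 2*exp(x + y) - 2*sin(y) + 8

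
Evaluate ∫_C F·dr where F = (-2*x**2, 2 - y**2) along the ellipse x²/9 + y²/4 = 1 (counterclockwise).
0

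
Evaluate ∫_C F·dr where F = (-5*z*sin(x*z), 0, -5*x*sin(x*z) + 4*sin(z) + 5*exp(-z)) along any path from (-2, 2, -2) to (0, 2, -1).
-5*E - 4*cos(1) + 4*cos(2) - 5*cos(4) + 5 + 5*exp(2)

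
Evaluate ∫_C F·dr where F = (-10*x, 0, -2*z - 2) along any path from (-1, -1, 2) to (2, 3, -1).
-6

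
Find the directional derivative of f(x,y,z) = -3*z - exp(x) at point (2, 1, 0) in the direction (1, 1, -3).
sqrt(11)*(9 - exp(2))/11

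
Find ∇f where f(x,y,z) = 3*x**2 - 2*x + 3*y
(6*x - 2, 3, 0)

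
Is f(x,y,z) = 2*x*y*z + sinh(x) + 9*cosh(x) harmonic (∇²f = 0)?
No, ∇²f = sinh(x) + 9*cosh(x)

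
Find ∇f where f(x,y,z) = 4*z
(0, 0, 4)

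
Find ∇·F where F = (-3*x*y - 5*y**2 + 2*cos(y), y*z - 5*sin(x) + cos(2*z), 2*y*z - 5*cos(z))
-y + z + 5*sin(z)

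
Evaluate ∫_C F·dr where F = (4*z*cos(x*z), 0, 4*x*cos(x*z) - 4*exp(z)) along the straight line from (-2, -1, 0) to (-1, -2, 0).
0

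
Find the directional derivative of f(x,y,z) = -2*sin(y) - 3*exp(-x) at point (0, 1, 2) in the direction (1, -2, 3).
sqrt(14)*(4*cos(1) + 3)/14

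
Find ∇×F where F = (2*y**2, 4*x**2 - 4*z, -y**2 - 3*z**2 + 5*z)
(4 - 2*y, 0, 8*x - 4*y)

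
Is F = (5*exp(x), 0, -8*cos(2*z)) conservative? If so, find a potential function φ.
Yes, F is conservative. φ = 5*exp(x) - 4*sin(2*z)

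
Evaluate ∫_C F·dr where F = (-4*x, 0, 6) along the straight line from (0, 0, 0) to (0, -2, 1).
6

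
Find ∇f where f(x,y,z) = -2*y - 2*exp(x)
(-2*exp(x), -2, 0)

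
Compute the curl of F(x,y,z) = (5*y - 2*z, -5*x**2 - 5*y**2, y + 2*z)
(1, -2, -10*x - 5)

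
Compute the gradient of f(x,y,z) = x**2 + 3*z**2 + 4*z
(2*x, 0, 6*z + 4)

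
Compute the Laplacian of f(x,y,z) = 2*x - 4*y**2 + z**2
-6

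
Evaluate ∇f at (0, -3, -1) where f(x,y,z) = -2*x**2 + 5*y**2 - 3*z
(0, -30, -3)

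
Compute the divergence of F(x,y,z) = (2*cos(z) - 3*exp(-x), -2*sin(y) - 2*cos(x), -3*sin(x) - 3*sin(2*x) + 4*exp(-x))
-2*cos(y) + 3*exp(-x)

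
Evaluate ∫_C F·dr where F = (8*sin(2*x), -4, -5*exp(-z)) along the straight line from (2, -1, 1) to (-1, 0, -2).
-4 + 4*cos(4) - 5*exp(-1) - 4*cos(2) + 5*exp(2)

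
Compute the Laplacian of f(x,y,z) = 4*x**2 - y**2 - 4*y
6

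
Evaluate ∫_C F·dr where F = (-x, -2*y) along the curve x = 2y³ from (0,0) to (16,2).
-132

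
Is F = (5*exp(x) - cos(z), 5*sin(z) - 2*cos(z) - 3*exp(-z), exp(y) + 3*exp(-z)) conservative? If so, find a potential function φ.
No, ∇×F = (exp(y) - 2*sin(z) - 5*cos(z) - 3*exp(-z), sin(z), 0) ≠ 0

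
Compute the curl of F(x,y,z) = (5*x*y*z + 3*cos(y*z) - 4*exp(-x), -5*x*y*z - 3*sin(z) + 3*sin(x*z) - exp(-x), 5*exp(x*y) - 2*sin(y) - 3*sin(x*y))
(5*x*y + 5*x*exp(x*y) - 3*x*cos(x*y) - 3*x*cos(x*z) - 2*cos(y) + 3*cos(z), y*(5*x - 5*exp(x*y) - 3*sin(y*z) + 3*cos(x*y)), (z*(-5*x - 5*y + 3*sin(y*z) + 3*cos(x*z))*exp(x) + 1)*exp(-x))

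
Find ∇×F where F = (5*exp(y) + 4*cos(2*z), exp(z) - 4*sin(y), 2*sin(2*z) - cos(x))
(-exp(z), -sin(x) - 8*sin(2*z), -5*exp(y))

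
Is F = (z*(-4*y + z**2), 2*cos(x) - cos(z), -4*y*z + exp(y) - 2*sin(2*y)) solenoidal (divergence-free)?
No, ∇·F = -4*y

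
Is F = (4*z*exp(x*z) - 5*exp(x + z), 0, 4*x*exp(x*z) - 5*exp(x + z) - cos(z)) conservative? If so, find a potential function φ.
Yes, F is conservative. φ = 4*exp(x*z) - 5*exp(x + z) - sin(z)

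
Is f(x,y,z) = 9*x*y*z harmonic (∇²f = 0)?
Yes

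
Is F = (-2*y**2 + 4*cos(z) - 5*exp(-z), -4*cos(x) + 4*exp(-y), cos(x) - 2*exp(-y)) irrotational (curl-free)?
No, ∇×F = (2*exp(-y), sin(x) - 4*sin(z) + 5*exp(-z), 4*y + 4*sin(x))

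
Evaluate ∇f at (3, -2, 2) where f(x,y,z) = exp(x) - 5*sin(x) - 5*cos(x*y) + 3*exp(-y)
(10*sin(6) - 5*cos(3) + exp(3), -3*exp(2) - 15*sin(6), 0)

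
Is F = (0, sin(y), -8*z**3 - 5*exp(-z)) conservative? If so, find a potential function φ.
Yes, F is conservative. φ = -2*z**4 - cos(y) + 5*exp(-z)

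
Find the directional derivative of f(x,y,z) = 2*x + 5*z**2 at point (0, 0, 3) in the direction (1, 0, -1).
-14*sqrt(2)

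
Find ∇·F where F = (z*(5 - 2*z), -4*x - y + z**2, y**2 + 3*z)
2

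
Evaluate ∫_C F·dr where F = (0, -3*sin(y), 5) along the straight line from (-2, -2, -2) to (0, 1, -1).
-3*cos(2) + 3*cos(1) + 5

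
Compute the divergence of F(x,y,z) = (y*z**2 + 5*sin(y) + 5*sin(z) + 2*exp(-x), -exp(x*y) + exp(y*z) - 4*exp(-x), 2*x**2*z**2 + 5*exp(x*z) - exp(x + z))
4*x**2*z - x*exp(x*y) + 5*x*exp(x*z) + z*exp(y*z) - exp(x + z) - 2*exp(-x)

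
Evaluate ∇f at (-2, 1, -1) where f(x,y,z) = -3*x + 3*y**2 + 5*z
(-3, 6, 5)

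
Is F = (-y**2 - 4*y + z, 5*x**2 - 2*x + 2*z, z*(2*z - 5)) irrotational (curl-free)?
No, ∇×F = (-2, 1, 10*x + 2*y + 2)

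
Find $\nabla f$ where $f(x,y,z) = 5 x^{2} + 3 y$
(10*x, 3, 0)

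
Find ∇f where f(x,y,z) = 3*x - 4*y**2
(3, -8*y, 0)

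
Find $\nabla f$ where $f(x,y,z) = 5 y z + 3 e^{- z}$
(0, 5*z, 5*y - 3*exp(-z))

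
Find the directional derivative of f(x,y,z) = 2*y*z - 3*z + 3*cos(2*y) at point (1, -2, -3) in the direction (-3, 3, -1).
sqrt(19)*(18*sin(4) - 11)/19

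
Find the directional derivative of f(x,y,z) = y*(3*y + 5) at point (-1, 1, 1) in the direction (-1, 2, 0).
22*sqrt(5)/5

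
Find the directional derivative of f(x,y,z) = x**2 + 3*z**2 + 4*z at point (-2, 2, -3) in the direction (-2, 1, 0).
8*sqrt(5)/5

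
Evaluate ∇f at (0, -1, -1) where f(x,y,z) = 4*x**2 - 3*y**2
(0, 6, 0)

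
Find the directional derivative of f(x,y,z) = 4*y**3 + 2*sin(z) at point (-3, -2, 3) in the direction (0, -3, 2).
4*sqrt(13)*(-36 + cos(3))/13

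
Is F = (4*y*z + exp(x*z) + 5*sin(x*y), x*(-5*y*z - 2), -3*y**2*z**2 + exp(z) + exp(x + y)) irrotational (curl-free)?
No, ∇×F = (5*x*y - 6*y*z**2 + exp(x + y), x*exp(x*z) + 4*y - exp(x + y), -5*x*cos(x*y) - 5*y*z - 4*z - 2)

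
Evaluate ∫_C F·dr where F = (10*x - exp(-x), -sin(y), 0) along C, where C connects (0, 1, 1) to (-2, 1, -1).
exp(2) + 19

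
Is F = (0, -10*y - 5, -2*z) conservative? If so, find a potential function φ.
Yes, F is conservative. φ = -5*y**2 - 5*y - z**2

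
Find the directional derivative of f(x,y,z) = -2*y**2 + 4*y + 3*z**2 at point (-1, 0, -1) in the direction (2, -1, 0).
-4*sqrt(5)/5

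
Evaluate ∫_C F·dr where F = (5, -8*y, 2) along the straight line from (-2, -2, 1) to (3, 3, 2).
7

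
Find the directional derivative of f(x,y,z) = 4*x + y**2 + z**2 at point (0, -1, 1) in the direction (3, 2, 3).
7*sqrt(22)/11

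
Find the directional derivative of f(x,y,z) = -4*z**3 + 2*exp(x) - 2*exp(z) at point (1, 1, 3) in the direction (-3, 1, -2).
sqrt(14)*(-3*E + 2*exp(3) + 108)/7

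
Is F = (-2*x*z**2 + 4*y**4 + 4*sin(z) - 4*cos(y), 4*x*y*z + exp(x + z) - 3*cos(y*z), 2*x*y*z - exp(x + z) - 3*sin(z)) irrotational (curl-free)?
No, ∇×F = (-4*x*y + 2*x*z - 3*y*sin(y*z) - exp(x + z), -4*x*z - 2*y*z + exp(x + z) + 4*cos(z), -16*y**3 + 4*y*z + exp(x + z) - 4*sin(y))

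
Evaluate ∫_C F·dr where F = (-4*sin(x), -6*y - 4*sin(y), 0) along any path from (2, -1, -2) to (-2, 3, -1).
-24 + 4*cos(3) - 4*cos(1)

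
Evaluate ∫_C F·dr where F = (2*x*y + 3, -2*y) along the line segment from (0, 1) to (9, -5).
-240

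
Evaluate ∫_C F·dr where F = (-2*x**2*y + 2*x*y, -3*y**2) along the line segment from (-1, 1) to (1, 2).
-25/3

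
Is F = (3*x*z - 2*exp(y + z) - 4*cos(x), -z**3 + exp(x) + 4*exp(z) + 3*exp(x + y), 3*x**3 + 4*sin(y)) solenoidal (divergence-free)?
No, ∇·F = 3*z + 3*exp(x + y) + 4*sin(x)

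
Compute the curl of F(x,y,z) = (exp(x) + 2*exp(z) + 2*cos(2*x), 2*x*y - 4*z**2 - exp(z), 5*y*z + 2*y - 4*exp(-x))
(13*z + exp(z) + 2, 2*exp(z) - 4*exp(-x), 2*y)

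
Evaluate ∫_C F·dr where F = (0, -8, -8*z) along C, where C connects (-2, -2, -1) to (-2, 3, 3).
-72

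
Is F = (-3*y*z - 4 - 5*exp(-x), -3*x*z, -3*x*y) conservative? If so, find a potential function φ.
Yes, F is conservative. φ = -3*x*y*z - 4*x + 5*exp(-x)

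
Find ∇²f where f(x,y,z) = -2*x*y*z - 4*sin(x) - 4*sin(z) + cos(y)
4*sin(x) + 4*sin(z) - cos(y)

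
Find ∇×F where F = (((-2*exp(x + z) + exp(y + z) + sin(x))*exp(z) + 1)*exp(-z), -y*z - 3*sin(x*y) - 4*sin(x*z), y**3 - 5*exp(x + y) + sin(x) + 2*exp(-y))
(4*x*cos(x*z) + 3*y**2 + y - 5*exp(x + y) - 2*exp(-y), 5*exp(x + y) - 2*exp(x + z) + exp(y + z) - cos(x) - exp(-z), -3*y*cos(x*y) - 4*z*cos(x*z) - exp(y + z))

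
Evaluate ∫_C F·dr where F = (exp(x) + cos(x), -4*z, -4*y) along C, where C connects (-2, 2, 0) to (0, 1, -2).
-exp(-2) + sin(2) + 9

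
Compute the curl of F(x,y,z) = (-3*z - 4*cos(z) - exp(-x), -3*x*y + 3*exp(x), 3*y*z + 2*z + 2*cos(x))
(3*z, 2*sin(x) + 4*sin(z) - 3, -3*y + 3*exp(x))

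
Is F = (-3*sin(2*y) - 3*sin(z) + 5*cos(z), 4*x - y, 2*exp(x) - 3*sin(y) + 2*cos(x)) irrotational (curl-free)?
No, ∇×F = (-3*cos(y), -2*exp(x) + 2*sin(x) - 5*sin(z) - 3*cos(z), 6*cos(2*y) + 4)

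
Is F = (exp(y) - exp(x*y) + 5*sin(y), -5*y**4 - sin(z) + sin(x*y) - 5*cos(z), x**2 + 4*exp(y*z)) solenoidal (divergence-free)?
No, ∇·F = x*cos(x*y) - 20*y**3 - y*exp(x*y) + 4*y*exp(y*z)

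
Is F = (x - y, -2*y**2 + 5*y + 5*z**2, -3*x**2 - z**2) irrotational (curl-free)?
No, ∇×F = (-10*z, 6*x, 1)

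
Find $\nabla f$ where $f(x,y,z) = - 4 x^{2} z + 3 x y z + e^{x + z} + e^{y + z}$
(-8*x*z + 3*y*z + exp(x + z), 3*x*z + exp(y + z), -4*x**2 + 3*x*y + exp(x + z) + exp(y + z))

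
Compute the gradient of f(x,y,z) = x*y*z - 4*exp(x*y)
(y*(z - 4*exp(x*y)), x*(z - 4*exp(x*y)), x*y)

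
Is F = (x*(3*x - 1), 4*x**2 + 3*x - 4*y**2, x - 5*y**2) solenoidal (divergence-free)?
No, ∇·F = 6*x - 8*y - 1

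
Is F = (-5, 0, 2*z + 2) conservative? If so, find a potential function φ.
Yes, F is conservative. φ = -5*x + z**2 + 2*z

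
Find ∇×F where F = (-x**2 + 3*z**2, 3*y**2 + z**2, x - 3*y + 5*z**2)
(-2*z - 3, 6*z - 1, 0)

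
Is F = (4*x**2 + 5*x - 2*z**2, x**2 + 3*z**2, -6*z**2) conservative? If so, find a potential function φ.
No, ∇×F = (-6*z, -4*z, 2*x) ≠ 0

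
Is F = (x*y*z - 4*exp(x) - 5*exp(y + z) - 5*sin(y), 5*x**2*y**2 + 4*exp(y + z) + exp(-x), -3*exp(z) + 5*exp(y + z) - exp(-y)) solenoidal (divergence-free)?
No, ∇·F = 10*x**2*y + y*z - 4*exp(x) - 3*exp(z) + 9*exp(y + z)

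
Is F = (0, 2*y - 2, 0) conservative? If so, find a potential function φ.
Yes, F is conservative. φ = y*(y - 2)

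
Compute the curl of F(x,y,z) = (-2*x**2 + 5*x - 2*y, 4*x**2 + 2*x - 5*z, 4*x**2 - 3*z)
(5, -8*x, 8*x + 4)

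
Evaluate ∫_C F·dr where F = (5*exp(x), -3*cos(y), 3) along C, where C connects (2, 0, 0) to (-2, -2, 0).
-10*sinh(2) + 3*sin(2)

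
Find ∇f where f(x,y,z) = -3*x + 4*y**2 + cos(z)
(-3, 8*y, -sin(z))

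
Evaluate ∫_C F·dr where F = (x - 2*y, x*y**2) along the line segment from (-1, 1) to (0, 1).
-5/2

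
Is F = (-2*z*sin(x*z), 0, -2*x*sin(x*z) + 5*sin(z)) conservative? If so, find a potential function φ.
Yes, F is conservative. φ = -5*cos(z) + 2*cos(x*z)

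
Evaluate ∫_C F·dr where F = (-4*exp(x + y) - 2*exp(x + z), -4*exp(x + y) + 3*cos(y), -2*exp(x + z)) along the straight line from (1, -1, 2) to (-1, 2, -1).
-4*E - 2*exp(-2) + 3*sin(1) + 3*sin(2) + 4 + 2*exp(3)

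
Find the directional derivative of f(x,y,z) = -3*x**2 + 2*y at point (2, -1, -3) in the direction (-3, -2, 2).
32*sqrt(17)/17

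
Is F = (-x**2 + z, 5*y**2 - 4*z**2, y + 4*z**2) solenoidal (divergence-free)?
No, ∇·F = -2*x + 10*y + 8*z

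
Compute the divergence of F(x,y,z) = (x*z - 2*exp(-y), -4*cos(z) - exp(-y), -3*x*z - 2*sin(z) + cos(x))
-3*x + z - 2*cos(z) + exp(-y)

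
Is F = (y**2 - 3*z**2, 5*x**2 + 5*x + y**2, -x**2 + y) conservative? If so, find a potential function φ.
No, ∇×F = (1, 2*x - 6*z, 10*x - 2*y + 5) ≠ 0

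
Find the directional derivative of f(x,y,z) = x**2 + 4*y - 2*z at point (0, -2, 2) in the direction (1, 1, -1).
2*sqrt(3)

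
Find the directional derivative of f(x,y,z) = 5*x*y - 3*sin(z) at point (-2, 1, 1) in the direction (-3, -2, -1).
sqrt(14)*(3*cos(1) + 5)/14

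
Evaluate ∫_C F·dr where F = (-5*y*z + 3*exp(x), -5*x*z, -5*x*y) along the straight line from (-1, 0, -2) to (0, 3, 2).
3 - 3*exp(-1)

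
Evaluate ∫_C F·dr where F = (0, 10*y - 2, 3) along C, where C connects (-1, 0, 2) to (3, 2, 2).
16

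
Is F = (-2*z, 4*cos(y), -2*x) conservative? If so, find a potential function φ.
Yes, F is conservative. φ = -2*x*z + 4*sin(y)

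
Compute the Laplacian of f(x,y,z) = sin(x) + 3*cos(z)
-sin(x) - 3*cos(z)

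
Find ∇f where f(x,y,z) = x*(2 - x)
(2 - 2*x, 0, 0)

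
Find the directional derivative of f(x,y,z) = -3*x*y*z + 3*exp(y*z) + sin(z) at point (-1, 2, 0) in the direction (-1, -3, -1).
-13*sqrt(11)/11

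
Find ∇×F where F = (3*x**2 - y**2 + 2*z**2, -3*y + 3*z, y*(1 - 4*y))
(-8*y - 2, 4*z, 2*y)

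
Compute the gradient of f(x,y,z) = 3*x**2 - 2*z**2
(6*x, 0, -4*z)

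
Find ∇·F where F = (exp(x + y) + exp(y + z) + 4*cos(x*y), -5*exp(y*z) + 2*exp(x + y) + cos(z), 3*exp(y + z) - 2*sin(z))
-4*y*sin(x*y) - 5*z*exp(y*z) + 3*exp(x + y) + 3*exp(y + z) - 2*cos(z)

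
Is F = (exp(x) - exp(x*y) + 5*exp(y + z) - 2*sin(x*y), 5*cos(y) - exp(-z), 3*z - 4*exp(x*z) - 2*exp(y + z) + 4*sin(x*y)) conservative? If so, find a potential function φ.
No, ∇×F = (4*x*cos(x*y) - 2*exp(y + z) - exp(-z), -4*y*cos(x*y) + 4*z*exp(x*z) + 5*exp(y + z), x*exp(x*y) + 2*x*cos(x*y) - 5*exp(y + z)) ≠ 0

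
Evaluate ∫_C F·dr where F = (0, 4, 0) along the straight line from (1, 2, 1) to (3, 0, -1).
-8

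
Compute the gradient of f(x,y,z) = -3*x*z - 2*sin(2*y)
(-3*z, -4*cos(2*y), -3*x)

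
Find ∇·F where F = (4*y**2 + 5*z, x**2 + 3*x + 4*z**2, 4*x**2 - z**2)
-2*z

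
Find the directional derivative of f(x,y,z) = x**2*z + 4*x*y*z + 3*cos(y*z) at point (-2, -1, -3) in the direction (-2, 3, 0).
3*sqrt(13)*(9*sin(3) + 8)/13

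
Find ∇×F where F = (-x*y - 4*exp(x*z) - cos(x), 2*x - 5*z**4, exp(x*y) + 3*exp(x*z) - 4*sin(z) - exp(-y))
(x*exp(x*y) + 20*z**3 + exp(-y), -4*x*exp(x*z) - y*exp(x*y) - 3*z*exp(x*z), x + 2)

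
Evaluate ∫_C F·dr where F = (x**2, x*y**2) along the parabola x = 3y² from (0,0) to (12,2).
2976/5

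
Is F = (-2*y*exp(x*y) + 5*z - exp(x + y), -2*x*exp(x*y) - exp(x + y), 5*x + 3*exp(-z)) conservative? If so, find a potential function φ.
Yes, F is conservative. φ = 5*x*z - 2*exp(x*y) - exp(x + y) - 3*exp(-z)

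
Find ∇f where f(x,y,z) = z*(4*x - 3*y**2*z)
(4*z, -6*y*z**2, 4*x - 6*y**2*z)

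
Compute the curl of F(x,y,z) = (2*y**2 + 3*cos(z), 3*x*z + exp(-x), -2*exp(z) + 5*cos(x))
(-3*x, 5*sin(x) - 3*sin(z), -4*y + 3*z - exp(-x))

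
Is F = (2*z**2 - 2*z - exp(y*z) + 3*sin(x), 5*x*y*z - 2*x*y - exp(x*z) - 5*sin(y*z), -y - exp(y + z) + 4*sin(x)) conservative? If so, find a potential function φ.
No, ∇×F = (-5*x*y + x*exp(x*z) + 5*y*cos(y*z) - exp(y + z) - 1, -y*exp(y*z) + 4*z - 4*cos(x) - 2, 5*y*z - 2*y - z*exp(x*z) + z*exp(y*z)) ≠ 0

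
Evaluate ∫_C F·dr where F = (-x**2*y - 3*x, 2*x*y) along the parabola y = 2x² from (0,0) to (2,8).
418/5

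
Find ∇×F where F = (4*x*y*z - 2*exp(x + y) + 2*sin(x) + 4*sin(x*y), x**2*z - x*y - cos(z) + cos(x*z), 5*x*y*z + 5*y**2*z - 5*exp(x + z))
(-x**2 + 5*x*z + x*sin(x*z) + 10*y*z - sin(z), 4*x*y - 5*y*z + 5*exp(x + z), -2*x*z - 4*x*cos(x*y) - y - z*sin(x*z) + 2*exp(x + y))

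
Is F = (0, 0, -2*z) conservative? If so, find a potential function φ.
Yes, F is conservative. φ = -z**2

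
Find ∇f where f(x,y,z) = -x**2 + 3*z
(-2*x, 0, 3)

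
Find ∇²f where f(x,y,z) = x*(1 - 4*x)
-8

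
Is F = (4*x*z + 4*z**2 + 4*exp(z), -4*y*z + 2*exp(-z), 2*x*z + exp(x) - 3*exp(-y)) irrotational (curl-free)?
No, ∇×F = (4*y + 2*exp(-z) + 3*exp(-y), 4*x + 6*z - exp(x) + 4*exp(z), 0)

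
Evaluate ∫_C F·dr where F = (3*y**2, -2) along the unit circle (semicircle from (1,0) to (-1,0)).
-4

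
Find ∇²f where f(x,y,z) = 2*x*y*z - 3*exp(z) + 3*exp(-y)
-3*exp(z) + 3*exp(-y)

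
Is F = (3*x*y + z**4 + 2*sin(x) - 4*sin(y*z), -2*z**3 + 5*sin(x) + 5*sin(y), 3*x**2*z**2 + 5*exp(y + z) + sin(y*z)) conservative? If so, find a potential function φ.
No, ∇×F = (6*z**2 + z*cos(y*z) + 5*exp(y + z), -6*x*z**2 - 4*y*cos(y*z) + 4*z**3, -3*x + 4*z*cos(y*z) + 5*cos(x)) ≠ 0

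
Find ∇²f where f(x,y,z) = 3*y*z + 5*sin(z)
-5*sin(z)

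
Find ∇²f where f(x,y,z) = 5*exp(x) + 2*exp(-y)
5*exp(x) + 2*exp(-y)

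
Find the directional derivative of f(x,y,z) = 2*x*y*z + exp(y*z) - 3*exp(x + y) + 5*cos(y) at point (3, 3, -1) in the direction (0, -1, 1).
sqrt(2)*(4 + 5*exp(3)*sin(3) + 24*exp(3) + 3*exp(9))*exp(-3)/2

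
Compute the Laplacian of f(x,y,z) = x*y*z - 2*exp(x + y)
-4*exp(x + y)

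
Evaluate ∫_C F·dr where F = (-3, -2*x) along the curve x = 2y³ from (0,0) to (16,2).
-64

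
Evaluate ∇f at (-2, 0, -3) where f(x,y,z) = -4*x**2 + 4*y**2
(16, 0, 0)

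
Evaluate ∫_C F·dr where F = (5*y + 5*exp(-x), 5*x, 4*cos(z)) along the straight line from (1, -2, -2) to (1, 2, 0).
4*sin(2) + 20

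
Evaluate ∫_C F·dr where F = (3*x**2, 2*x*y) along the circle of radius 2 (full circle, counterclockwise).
0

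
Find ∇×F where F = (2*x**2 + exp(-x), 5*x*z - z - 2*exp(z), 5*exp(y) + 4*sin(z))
(-5*x + 5*exp(y) + 2*exp(z) + 1, 0, 5*z)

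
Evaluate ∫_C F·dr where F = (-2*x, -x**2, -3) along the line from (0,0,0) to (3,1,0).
-12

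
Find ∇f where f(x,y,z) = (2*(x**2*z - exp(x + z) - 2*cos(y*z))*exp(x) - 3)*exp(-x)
(4*x*z - 2*exp(x + z) + 3*exp(-x), 4*z*sin(y*z), 2*x**2 + 4*y*sin(y*z) - 2*exp(x + z))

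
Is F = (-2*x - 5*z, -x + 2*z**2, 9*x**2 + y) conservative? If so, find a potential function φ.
No, ∇×F = (1 - 4*z, -18*x - 5, -1) ≠ 0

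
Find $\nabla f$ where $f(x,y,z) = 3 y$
(0, 3, 0)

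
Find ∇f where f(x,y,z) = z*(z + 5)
(0, 0, 2*z + 5)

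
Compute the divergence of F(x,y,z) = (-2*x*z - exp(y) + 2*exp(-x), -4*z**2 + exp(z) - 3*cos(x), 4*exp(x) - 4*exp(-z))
-2*z + 4*exp(-z) - 2*exp(-x)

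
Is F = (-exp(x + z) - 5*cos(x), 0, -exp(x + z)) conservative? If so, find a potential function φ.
Yes, F is conservative. φ = -exp(x + z) - 5*sin(x)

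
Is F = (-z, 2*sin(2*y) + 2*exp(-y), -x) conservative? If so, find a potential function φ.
Yes, F is conservative. φ = -x*z - cos(2*y) - 2*exp(-y)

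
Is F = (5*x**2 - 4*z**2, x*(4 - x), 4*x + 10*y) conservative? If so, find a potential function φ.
No, ∇×F = (10, -8*z - 4, 4 - 2*x) ≠ 0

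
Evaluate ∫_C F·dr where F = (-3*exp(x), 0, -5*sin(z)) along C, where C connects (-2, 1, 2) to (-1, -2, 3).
5*cos(3) - 3*exp(-1) + 3*exp(-2) - 5*cos(2)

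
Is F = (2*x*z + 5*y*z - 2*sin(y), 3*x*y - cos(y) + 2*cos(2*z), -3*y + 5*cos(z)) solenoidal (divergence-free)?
No, ∇·F = 3*x + 2*z + sin(y) - 5*sin(z)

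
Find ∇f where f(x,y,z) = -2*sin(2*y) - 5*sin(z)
(0, -4*cos(2*y), -5*cos(z))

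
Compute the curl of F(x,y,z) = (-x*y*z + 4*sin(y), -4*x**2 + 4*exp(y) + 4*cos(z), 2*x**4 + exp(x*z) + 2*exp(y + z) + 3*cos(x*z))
(2*exp(y + z) + 4*sin(z), -8*x**3 - x*y - z*exp(x*z) + 3*z*sin(x*z), x*z - 8*x - 4*cos(y))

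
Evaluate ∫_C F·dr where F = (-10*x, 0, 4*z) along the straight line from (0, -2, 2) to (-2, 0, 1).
-26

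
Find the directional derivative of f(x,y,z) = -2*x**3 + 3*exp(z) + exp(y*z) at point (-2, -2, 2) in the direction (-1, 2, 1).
sqrt(6)*(2 + 3*exp(6) + 24*exp(4))*exp(-4)/6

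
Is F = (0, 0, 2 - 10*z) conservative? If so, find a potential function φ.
Yes, F is conservative. φ = z*(2 - 5*z)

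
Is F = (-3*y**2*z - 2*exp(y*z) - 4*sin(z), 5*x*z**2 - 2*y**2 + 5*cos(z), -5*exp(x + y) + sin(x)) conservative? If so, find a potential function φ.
No, ∇×F = (-10*x*z - 5*exp(x + y) + 5*sin(z), -3*y**2 - 2*y*exp(y*z) + 5*exp(x + y) - cos(x) - 4*cos(z), z*(6*y + 5*z + 2*exp(y*z))) ≠ 0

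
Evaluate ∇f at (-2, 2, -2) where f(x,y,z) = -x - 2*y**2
(-1, -8, 0)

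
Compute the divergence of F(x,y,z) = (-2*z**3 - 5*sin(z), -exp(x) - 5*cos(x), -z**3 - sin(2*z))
-3*z**2 - 2*cos(2*z)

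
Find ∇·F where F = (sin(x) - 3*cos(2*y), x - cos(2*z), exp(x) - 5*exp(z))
-5*exp(z) + cos(x)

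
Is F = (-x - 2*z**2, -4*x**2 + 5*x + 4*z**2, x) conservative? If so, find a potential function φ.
No, ∇×F = (-8*z, -4*z - 1, 5 - 8*x) ≠ 0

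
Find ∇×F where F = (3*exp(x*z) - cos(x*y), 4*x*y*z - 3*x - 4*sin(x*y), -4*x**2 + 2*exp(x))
(-4*x*y, 3*x*exp(x*z) + 8*x - 2*exp(x), -x*sin(x*y) + 4*y*z - 4*y*cos(x*y) - 3)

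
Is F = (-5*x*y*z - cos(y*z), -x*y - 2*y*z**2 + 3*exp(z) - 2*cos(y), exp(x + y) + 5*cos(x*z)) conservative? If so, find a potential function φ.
No, ∇×F = (4*y*z - 3*exp(z) + exp(x + y), -5*x*y + y*sin(y*z) + 5*z*sin(x*z) - exp(x + y), 5*x*z - y - z*sin(y*z)) ≠ 0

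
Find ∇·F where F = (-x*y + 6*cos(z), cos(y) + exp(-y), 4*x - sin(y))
-y - sin(y) - exp(-y)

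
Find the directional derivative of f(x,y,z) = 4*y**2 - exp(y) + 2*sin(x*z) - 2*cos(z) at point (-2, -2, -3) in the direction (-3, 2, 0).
2*sqrt(13)*(-16*exp(2) - 1 + 9*exp(2)*cos(6))*exp(-2)/13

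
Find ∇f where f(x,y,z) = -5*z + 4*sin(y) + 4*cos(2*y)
(0, -8*sin(2*y) + 4*cos(y), -5)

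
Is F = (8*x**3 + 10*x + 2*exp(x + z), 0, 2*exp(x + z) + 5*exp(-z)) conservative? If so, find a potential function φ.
Yes, F is conservative. φ = 2*x**4 + 5*x**2 + 2*exp(x + z) - 5*exp(-z)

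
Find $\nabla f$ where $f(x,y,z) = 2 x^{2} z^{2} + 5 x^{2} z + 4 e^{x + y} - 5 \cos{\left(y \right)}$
(4*x*z**2 + 10*x*z + 4*exp(x + y), 4*exp(x + y) + 5*sin(y), x**2*(4*z + 5))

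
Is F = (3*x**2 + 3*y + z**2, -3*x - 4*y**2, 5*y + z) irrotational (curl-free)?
No, ∇×F = (5, 2*z, -6)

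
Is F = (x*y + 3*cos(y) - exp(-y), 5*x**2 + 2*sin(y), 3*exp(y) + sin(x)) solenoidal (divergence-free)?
No, ∇·F = y + 2*cos(y)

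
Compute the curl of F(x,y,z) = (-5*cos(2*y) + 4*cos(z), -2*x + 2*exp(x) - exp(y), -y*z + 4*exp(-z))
(-z, -4*sin(z), 2*exp(x) - 10*sin(2*y) - 2)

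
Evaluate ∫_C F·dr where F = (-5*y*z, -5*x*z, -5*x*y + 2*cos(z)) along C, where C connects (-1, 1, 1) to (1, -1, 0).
-5 - 2*sin(1)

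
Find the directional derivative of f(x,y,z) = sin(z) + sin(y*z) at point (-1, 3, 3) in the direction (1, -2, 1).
sqrt(6)*(cos(3) - 3*cos(9))/6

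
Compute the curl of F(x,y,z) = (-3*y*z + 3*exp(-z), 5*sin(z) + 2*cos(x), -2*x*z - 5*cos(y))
(5*sin(y) - 5*cos(z), -3*y + 2*z - 3*exp(-z), 3*z - 2*sin(x))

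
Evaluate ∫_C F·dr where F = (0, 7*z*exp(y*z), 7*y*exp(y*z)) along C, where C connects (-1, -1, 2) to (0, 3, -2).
7*(1 - exp(4))*exp(-6)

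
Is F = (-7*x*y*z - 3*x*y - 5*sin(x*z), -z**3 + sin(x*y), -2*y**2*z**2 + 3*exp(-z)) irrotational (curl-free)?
No, ∇×F = (z**2*(3 - 4*y), -x*(7*y + 5*cos(x*z)), 7*x*z + 3*x + y*cos(x*y))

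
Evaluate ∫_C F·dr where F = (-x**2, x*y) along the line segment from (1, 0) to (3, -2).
-4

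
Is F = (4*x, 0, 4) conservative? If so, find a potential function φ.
Yes, F is conservative. φ = 2*x**2 + 4*z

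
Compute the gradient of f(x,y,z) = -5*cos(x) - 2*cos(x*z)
(2*z*sin(x*z) + 5*sin(x), 0, 2*x*sin(x*z))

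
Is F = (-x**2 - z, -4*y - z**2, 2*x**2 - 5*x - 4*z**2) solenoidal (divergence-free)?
No, ∇·F = -2*x - 8*z - 4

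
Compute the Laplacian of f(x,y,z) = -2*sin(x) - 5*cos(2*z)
2*sin(x) + 20*cos(2*z)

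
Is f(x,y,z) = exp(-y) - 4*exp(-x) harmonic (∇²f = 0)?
No, ∇²f = exp(-y) - 4*exp(-x)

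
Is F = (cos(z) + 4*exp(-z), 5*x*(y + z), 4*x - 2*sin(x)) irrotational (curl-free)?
No, ∇×F = (-5*x, -sin(z) + 2*cos(x) - 4 - 4*exp(-z), 5*y + 5*z)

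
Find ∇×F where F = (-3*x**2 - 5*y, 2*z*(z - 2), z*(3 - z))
(4 - 4*z, 0, 5)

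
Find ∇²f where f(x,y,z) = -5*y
0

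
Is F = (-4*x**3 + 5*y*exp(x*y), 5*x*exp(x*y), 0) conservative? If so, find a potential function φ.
Yes, F is conservative. φ = -x**4 + 5*exp(x*y)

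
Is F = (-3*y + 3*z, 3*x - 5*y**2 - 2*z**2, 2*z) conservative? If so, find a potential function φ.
No, ∇×F = (4*z, 3, 6) ≠ 0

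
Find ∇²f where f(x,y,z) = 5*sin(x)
-5*sin(x)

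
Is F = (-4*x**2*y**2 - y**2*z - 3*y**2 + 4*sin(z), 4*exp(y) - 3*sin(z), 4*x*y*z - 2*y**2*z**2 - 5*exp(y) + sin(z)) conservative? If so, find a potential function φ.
No, ∇×F = (4*x*z - 4*y*z**2 - 5*exp(y) + 3*cos(z), -y**2 - 4*y*z + 4*cos(z), 2*y*(4*x**2 + z + 3)) ≠ 0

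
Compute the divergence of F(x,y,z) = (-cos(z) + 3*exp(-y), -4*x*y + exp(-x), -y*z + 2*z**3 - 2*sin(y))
-4*x - y + 6*z**2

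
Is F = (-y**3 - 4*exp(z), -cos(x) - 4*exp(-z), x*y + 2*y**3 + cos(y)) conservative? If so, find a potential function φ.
No, ∇×F = (x + 6*y**2 - sin(y) - 4*exp(-z), -y - 4*exp(z), 3*y**2 + sin(x)) ≠ 0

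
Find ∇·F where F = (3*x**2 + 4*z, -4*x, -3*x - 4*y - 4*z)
6*x - 4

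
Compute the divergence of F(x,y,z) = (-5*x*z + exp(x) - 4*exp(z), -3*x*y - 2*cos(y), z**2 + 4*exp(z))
-3*x - 3*z + exp(x) + 4*exp(z) + 2*sin(y)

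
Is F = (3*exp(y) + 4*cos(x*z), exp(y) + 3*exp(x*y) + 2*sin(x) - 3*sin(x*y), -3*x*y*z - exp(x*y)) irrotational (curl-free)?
No, ∇×F = (x*(-3*z - exp(x*y)), -4*x*sin(x*z) + 3*y*z + y*exp(x*y), 3*y*exp(x*y) - 3*y*cos(x*y) - 3*exp(y) + 2*cos(x))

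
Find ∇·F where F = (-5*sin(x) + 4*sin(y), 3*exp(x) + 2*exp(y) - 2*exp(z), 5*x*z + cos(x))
5*x + 2*exp(y) - 5*cos(x)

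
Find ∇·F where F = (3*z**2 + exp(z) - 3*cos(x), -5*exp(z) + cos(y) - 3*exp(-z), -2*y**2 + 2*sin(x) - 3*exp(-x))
3*sin(x) - sin(y)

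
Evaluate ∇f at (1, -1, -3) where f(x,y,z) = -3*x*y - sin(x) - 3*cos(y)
(3 - cos(1), -3 - 3*sin(1), 0)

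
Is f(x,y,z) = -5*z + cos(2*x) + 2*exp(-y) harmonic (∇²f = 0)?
No, ∇²f = -4*cos(2*x) + 2*exp(-y)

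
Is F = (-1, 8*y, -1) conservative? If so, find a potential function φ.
Yes, F is conservative. φ = -x + 4*y**2 - z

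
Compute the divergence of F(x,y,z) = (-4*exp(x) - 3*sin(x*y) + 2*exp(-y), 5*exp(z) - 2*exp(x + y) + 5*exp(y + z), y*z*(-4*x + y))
-y*(4*x - y) - 3*y*cos(x*y) - 4*exp(x) - 2*exp(x + y) + 5*exp(y + z)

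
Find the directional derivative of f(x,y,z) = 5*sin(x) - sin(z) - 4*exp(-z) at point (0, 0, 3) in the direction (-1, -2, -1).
sqrt(6)*(-5*exp(3) + exp(3)*cos(3) - 4)*exp(-3)/6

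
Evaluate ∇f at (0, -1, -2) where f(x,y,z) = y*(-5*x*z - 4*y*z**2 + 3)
(-10, 35, 16)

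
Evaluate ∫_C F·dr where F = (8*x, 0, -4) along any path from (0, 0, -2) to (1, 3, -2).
4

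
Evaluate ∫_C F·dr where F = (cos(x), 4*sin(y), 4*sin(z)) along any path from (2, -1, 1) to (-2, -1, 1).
-2*sin(2)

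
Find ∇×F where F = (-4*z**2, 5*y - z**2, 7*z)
(2*z, -8*z, 0)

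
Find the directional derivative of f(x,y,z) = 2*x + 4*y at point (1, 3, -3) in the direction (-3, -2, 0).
-14*sqrt(13)/13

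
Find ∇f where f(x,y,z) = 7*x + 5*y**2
(7, 10*y, 0)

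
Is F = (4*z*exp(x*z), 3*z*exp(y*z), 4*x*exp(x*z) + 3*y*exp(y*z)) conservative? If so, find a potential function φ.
Yes, F is conservative. φ = 4*exp(x*z) + 3*exp(y*z)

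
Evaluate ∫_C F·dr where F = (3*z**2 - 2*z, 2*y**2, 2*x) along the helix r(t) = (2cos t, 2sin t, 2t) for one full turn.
16*pi*(-1 + 6*pi)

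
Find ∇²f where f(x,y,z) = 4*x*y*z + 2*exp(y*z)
2*(y**2 + z**2)*exp(y*z)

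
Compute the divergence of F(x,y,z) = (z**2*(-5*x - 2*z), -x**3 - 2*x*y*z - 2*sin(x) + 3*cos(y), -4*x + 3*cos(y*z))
-2*x*z - 3*y*sin(y*z) - 5*z**2 - 3*sin(y)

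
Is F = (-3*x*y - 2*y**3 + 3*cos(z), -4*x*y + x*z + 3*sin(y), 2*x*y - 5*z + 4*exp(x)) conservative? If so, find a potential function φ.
No, ∇×F = (x, -2*y - 4*exp(x) - 3*sin(z), 3*x + 6*y**2 - 4*y + z) ≠ 0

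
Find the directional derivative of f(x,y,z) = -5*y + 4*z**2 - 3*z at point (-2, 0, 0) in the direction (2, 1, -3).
2*sqrt(14)/7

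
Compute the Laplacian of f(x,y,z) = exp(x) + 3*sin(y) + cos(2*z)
exp(x) - 3*sin(y) - 4*cos(2*z)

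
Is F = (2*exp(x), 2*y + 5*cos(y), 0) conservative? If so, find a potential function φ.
Yes, F is conservative. φ = y**2 + 2*exp(x) + 5*sin(y)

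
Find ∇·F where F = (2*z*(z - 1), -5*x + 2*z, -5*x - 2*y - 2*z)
-2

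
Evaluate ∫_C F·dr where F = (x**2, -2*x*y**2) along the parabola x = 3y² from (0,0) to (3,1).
39/5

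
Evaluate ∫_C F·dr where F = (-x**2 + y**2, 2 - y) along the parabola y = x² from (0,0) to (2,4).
56/15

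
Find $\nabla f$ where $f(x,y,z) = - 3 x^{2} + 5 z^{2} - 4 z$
(-6*x, 0, 10*z - 4)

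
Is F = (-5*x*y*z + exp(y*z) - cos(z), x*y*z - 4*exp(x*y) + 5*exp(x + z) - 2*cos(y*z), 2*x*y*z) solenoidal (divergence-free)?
No, ∇·F = 2*x*y + x*z - 4*x*exp(x*y) - 5*y*z + 2*z*sin(y*z)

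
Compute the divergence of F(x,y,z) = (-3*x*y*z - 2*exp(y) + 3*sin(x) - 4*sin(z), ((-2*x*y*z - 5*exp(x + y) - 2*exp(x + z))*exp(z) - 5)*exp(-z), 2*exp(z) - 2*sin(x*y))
-2*x*z - 3*y*z + 2*exp(z) - 5*exp(x + y) + 3*cos(x)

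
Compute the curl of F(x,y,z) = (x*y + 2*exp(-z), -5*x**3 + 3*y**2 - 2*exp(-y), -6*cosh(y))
(-6*sinh(y), -2*exp(-z), x*(-15*x - 1))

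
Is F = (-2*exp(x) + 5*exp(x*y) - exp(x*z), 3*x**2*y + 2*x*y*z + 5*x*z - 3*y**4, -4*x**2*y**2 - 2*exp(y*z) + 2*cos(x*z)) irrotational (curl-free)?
No, ∇×F = (-8*x**2*y - 2*x*y - 5*x - 2*z*exp(y*z), 8*x*y**2 - x*exp(x*z) + 2*z*sin(x*z), 6*x*y - 5*x*exp(x*y) + 2*y*z + 5*z)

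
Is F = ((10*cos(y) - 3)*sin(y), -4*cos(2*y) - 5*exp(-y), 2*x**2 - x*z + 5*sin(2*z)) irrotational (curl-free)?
No, ∇×F = (0, -4*x + z, 3*cos(y) - 10*cos(2*y))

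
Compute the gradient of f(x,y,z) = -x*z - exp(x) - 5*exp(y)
(-z - exp(x), -5*exp(y), -x)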